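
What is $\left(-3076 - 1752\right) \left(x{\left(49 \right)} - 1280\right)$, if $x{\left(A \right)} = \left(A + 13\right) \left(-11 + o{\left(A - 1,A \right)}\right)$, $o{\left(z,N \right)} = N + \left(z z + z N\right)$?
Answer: $-1398903344$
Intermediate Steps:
$o{\left(z,N \right)} = N + z^{2} + N z$ ($o{\left(z,N \right)} = N + \left(z^{2} + N z\right) = N + z^{2} + N z$)
$x{\left(A \right)} = \left(13 + A\right) \left(-11 + A + \left(-1 + A\right)^{2} + A \left(-1 + A\right)\right)$ ($x{\left(A \right)} = \left(A + 13\right) \left(-11 + \left(A + \left(A - 1\right)^{2} + A \left(A - 1\right)\right)\right) = \left(13 + A\right) \left(-11 + \left(A + \left(-1 + A\right)^{2} + A \left(-1 + A\right)\right)\right) = \left(13 + A\right) \left(-11 + A + \left(-1 + A\right)^{2} + A \left(-1 + A\right)\right)$)
$\left(-3076 - 1752\right) \left(x{\left(49 \right)} - 1280\right) = \left(-3076 - 1752\right) \left(\left(-130 - 1764 + 2 \cdot 49^{3} + 24 \cdot 49^{2}\right) - 1280\right) = - 4828 \left(\left(-130 - 1764 + 2 \cdot 117649 + 24 \cdot 2401\right) - 1280\right) = - 4828 \left(\left(-130 - 1764 + 235298 + 57624\right) - 1280\right) = - 4828 \left(291028 - 1280\right) = \left(-4828\right) 289748 = -1398903344$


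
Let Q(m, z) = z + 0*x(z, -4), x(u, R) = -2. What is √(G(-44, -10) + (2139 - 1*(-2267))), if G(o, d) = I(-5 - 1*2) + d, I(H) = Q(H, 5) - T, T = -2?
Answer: √4403 ≈ 66.355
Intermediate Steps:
Q(m, z) = z (Q(m, z) = z + 0*(-2) = z + 0 = z)
I(H) = 7 (I(H) = 5 - 1*(-2) = 5 + 2 = 7)
G(o, d) = 7 + d
√(G(-44, -10) + (2139 - 1*(-2267))) = √((7 - 10) + (2139 - 1*(-2267))) = √(-3 + (2139 + 2267)) = √(-3 + 4406) = √4403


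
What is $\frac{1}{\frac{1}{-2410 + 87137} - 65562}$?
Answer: $- \frac{84727}{5554871573} \approx -1.5253 \cdot 10^{-5}$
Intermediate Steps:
$\frac{1}{\frac{1}{-2410 + 87137} - 65562} = \frac{1}{\frac{1}{84727} - 65562} = \frac{1}{- \frac{5554871573}{84727}} = - \frac{84727}{5554871573}$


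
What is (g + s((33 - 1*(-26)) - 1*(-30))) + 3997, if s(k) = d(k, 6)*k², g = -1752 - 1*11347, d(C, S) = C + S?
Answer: 743393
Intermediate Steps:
g = -13099 (g = -1752 - 11347 = -13099)
s(k) = k²*(6 + k) (s(k) = (k + 6)*k² = (6 + k)*k² = k²*(6 + k))
(g + s((33 - 1*(-26)) - 1*(-30))) + 3997 = (-13099 + ((33 - 1*(-26)) - 1*(-30))²*(6 + ((33 - 1*(-26)) - 1*(-30)))) + 3997 = (-13099 + ((33 + 26) + 30)²*(6 + ((33 + 26) + 30))) + 3997 = (-13099 + (59 + 30)²*(6 + (59 + 30))) + 3997 = (-13099 + 89²*(6 + 89)) + 3997 = (-13099 + 7921*95) + 3997 = (-13099 + 752495) + 3997 = 739396 + 3997 = 743393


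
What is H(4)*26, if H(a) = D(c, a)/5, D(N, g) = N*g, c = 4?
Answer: 416/5 ≈ 83.200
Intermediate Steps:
H(a) = 4*a/5 (H(a) = (4*a)/5 = (4*a)*(⅕) = 4*a/5)
H(4)*26 = ((⅘)*4)*26 = (16/5)*26 = 416/5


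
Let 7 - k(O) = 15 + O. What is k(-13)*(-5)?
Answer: -25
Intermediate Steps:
k(O) = -8 - O (k(O) = 7 - (15 + O) = 7 + (-15 - O) = -8 - O)
k(-13)*(-5) = (-8 - 1*(-13))*(-5) = (-8 + 13)*(-5) = 5*(-5) = -25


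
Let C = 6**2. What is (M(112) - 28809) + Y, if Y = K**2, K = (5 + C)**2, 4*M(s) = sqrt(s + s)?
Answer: 2796952 + sqrt(14) ≈ 2.7970e+6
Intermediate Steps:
M(s) = sqrt(2)*sqrt(s)/4 (M(s) = sqrt(s + s)/4 = sqrt(2*s)/4 = (sqrt(2)*sqrt(s))/4 = sqrt(2)*sqrt(s)/4)
C = 36
K = 1681 (K = (5 + 36)**2 = 41**2 = 1681)
Y = 2825761 (Y = 1681**2 = 2825761)
(M(112) - 28809) + Y = (sqrt(2)*sqrt(112)/4 - 28809) + 2825761 = (sqrt(2)*(4*sqrt(7))/4 - 28809) + 2825761 = (sqrt(14) - 28809) + 2825761 = (-28809 + sqrt(14)) + 2825761 = 2796952 + sqrt(14)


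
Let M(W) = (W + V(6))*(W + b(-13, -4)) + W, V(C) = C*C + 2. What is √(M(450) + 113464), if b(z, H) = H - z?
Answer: √337906 ≈ 581.30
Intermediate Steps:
V(C) = 2 + C² (V(C) = C² + 2 = 2 + C²)
M(W) = W + (9 + W)*(38 + W) (M(W) = (W + (2 + 6²))*(W + (-4 - 1*(-13))) + W = (W + (2 + 36))*(W + (-4 + 13)) + W = (W + 38)*(W + 9) + W = (38 + W)*(9 + W) + W = (9 + W)*(38 + W) + W = W + (9 + W)*(38 + W))
√(M(450) + 113464) = √((342 + 450² + 48*450) + 113464) = √((342 + 202500 + 21600) + 113464) = √(224442 + 113464) = √337906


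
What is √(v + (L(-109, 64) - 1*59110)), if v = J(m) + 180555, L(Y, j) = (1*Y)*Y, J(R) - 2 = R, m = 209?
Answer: √133537 ≈ 365.43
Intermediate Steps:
J(R) = 2 + R
L(Y, j) = Y² (L(Y, j) = Y*Y = Y²)
v = 180766 (v = (2 + 209) + 180555 = 211 + 180555 = 180766)
√(v + (L(-109, 64) - 1*59110)) = √(180766 + ((-109)² - 1*59110)) = √(180766 + (11881 - 59110)) = √(180766 - 47229) = √133537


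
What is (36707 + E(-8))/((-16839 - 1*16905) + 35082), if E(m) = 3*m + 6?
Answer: 36689/1338 ≈ 27.421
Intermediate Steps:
E(m) = 6 + 3*m
(36707 + E(-8))/((-16839 - 1*16905) + 35082) = (36707 + (6 + 3*(-8)))/((-16839 - 1*16905) + 35082) = (36707 + (6 - 24))/((-16839 - 16905) + 35082) = (36707 - 18)/(-33744 + 35082) = 36689/1338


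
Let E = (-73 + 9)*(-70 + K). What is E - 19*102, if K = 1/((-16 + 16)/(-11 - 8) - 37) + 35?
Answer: 11238/37 ≈ 303.73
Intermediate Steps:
K = 1294/37 (K = 1/(0/(-19) - 37) + 35 = 1/(0*(-1/19) - 37) + 35 = 1/(0 - 37) + 35 = 1/(-37) + 35 = -1/37 + 35 = 1294/37 ≈ 34.973)
E = 82944/37 (E = (-73 + 9)*(-70 + 1294/37) = -64*(-1296/37) = 82944/37 ≈ 2241.7)
E - 19*102 = 82944/37 - 19*102 = 82944/37 - 1938 = 11238/37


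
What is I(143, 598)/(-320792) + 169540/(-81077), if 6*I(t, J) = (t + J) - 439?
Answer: -163173469667/78026558952 ≈ -2.0913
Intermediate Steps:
I(t, J) = -439/6 + J/6 + t/6 (I(t, J) = ((t + J) - 439)/6 = ((J + t) - 439)/6 = (-439 + J + t)/6 = -439/6 + J/6 + t/6)
I(143, 598)/(-320792) + 169540/(-81077) = (-439/6 + (⅙)*598 + (⅙)*143)/(-320792) + 169540/(-81077) = (-439/6 + 299/3 + 143/6)*(-1/320792) + 169540*(-1/81077) = (151/3)*(-1/320792) - 169540/81077 = -151/962376 - 169540/81077 = -163173469667/78026558952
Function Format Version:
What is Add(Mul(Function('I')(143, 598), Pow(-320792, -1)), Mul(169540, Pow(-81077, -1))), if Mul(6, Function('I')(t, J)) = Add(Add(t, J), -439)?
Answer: Rational(-163173469667, 78026558952) ≈ -2.0913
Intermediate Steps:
Function('I')(t, J) = Add(Rational(-439, 6), Mul(Rational(1, 6), J), Mul(Rational(1, 6), t)) (Function('I')(t, J) = Mul(Rational(1, 6), Add(Add(t, J), -439)) = Mul(Rational(1, 6), Add(Add(J, t), -439)) = Mul(Rational(1, 6), Add(-439, J, t)) = Add(Rational(-439, 6), Mul(Rational(1, 6), J), Mul(Rational(1, 6), t)))
Add(Mul(Function('I')(143, 598), Pow(-320792, -1)), Mul(169540, Pow(-81077, -1))) = Add(Mul(Add(Rational(-439, 6), Mul(Rational(1, 6), 598), Mul(Rational(1, 6), 143)), Pow(-320792, -1)), Mul(169540, Pow(-81077, -1))) = Add(Mul(Add(Rational(-439, 6), Rational(299, 3), Rational(143, 6)), Rational(-1, 320792)), Mul(169540, Rational(-1, 81077))) = Add(Mul(Rational(151, 3), Rational(-1, 320792)), Rational(-169540, 81077)) = Add(Rational(-151, 962376), Rational(-169540, 81077)) = Rational(-163173469667, 78026558952)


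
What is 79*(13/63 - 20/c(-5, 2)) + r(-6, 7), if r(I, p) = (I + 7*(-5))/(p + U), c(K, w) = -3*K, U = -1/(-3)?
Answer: -131147/1386 ≈ -94.623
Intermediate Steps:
U = ⅓ (U = -1*(-⅓) = ⅓ ≈ 0.33333)
r(I, p) = (-35 + I)/(⅓ + p) (r(I, p) = (I + 7*(-5))/(p + ⅓) = (I - 35)/(⅓ + p) = (-35 + I)/(⅓ + p))
79*(13/63 - 20/c(-5, 2)) + r(-6, 7) = 79*(13/63 - 20/((-3*(-5)))) + 3*(-35 - 6)/(1 + 3*7) = 79*(13*(1/63) - 20/15) + 3*(-41)/(1 + 21) = 79*(13/63 - 20*1/15) + 3*(-41)/22 = 79*(13/63 - 4/3) + 3*(1/22)*(-41) = 79*(-71/63) - 123/22 = -5609/63 - 123/22 = -131147/1386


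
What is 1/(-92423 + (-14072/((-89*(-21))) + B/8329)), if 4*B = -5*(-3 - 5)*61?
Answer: -15566901/1438855756721 ≈ -1.0819e-5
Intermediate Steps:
B = 610 (B = (-5*(-3 - 5)*61)/4 = (-5*(-8)*61)/4 = (40*61)/4 = (1/4)*2440 = 610)
1/(-92423 + (-14072/((-89*(-21))) + B/8329)) = 1/(-92423 + (-14072/((-89*(-21))) + 610/8329)) = 1/(-92423 + (-14072/1869 + 610*(1/8329))) = 1/(-92423 + (-14072*1/1869 + 610/8329)) = 1/(-92423 + (-14072/1869 + 610/8329)) = 1/(-92423 - 116065598/15566901) = 1/(-1438855756721/15566901) = -15566901/1438855756721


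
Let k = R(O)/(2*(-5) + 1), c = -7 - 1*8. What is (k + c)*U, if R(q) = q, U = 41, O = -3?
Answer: -1804/3 ≈ -601.33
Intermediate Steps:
c = -15 (c = -7 - 8 = -15)
k = ⅓ (k = -3/(2*(-5) + 1) = -3/(-10 + 1) = -3/(-9) = -3*(-⅑) = ⅓ ≈ 0.33333)
(k + c)*U = (⅓ - 15)*41 = -44/3*41 = -1804/3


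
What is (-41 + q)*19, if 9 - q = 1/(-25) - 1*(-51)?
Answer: -39406/25 ≈ -1576.2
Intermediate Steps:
q = -1049/25 (q = 9 - (1/(-25) - 1*(-51)) = 9 - (-1/25 + 51) = 9 - 1*1274/25 = 9 - 1274/25 = -1049/25 ≈ -41.960)
(-41 + q)*19 = (-41 - 1049/25)*19 = -2074/25*19 = -39406/25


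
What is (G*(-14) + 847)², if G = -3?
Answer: 790321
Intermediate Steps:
(G*(-14) + 847)² = (-3*(-14) + 847)² = (42 + 847)² = 889² = 790321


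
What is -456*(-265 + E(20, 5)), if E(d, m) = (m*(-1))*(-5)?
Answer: 109440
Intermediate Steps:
E(d, m) = 5*m (E(d, m) = -m*(-5) = 5*m)
-456*(-265 + E(20, 5)) = -456*(-265 + 5*5) = -456*(-265 + 25) = -456*(-240) = 109440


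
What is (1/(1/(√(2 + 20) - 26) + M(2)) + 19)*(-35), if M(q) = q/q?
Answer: -422975/603 - 35*√22/603 ≈ -701.72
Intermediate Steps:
M(q) = 1
(1/(1/(√(2 + 20) - 26) + M(2)) + 19)*(-35) = (1/(1/(√(2 + 20) - 26) + 1) + 19)*(-35) = (1/(1/(√22 - 26) + 1) + 19)*(-35) = (1/(1/(-26 + √22) + 1) + 19)*(-35) = (1/(1 + 1/(-26 + √22)) + 19)*(-35) = (19 + 1/(1 + 1/(-26 + √22)))*(-35) = -665 - 35/(1 + 1/(-26 + √22))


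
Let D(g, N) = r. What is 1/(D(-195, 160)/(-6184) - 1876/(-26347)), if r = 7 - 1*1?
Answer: 81464924/5721551 ≈ 14.238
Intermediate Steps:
r = 6 (r = 7 - 1 = 6)
D(g, N) = 6
1/(D(-195, 160)/(-6184) - 1876/(-26347)) = 1/(6/(-6184) - 1876/(-26347)) = 1/(6*(-1/6184) - 1876*(-1/26347)) = 1/(-3/3092 + 1876/26347) = 1/(5721551/81464924) = 81464924/5721551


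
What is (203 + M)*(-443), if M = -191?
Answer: -5316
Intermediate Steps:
(203 + M)*(-443) = (203 - 191)*(-443) = 12*(-443) = -5316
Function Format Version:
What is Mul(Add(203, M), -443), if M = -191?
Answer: -5316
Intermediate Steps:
Mul(Add(203, M), -443) = Mul(Add(203, -191), -443) = Mul(12, -443) = -5316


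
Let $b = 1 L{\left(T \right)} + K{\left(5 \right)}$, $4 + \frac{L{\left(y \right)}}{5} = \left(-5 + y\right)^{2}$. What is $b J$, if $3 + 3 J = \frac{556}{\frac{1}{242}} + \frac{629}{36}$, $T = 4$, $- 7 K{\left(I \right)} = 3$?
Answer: $- \frac{4844393}{7} \approx -6.9206 \cdot 10^{5}$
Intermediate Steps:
$K{\left(I \right)} = - \frac{3}{7}$ ($K{\left(I \right)} = \left(- \frac{1}{7}\right) 3 = - \frac{3}{7}$)
$L{\left(y \right)} = -20 + 5 \left(-5 + y\right)^{2}$
$J = \frac{4844393}{108}$ ($J = -1 + \frac{\frac{556}{\frac{1}{242}} + \frac{629}{36}}{3} = -1 + \frac{556 \frac{1}{\frac{1}{242}} + 629 \cdot \frac{1}{36}}{3} = -1 + \frac{556 \cdot 242 + \frac{629}{36}}{3} = -1 + \frac{134552 + \frac{629}{36}}{3} = -1 + \frac{1}{3} \cdot \frac{4844501}{36} = -1 + \frac{4844501}{108} = \frac{4844393}{108} \approx 44856.0$)
$b = - \frac{108}{7}$ ($b = 1 \left(-20 + 5 \left(-5 + 4\right)^{2}\right) - \frac{3}{7} = 1 \left(-20 + 5 \left(-1\right)^{2}\right) - \frac{3}{7} = 1 \left(-20 + 5 \cdot 1\right) - \frac{3}{7} = 1 \left(-20 + 5\right) - \frac{3}{7} = 1 \left(-15\right) - \frac{3}{7} = -15 - \frac{3}{7} = - \frac{108}{7} \approx -15.429$)
$b J = \left(- \frac{108}{7}\right) \frac{4844393}{108} = - \frac{4844393}{7}$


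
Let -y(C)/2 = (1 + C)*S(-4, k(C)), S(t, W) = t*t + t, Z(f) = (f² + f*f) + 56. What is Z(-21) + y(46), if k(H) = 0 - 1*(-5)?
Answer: -190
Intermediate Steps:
Z(f) = 56 + 2*f² (Z(f) = (f² + f²) + 56 = 2*f² + 56 = 56 + 2*f²)
k(H) = 5 (k(H) = 0 + 5 = 5)
S(t, W) = t + t² (S(t, W) = t² + t = t + t²)
y(C) = -24 - 24*C (y(C) = -2*(1 + C)*(-4*(1 - 4)) = -2*(1 + C)*(-4*(-3)) = -2*(1 + C)*12 = -2*(12 + 12*C) = -24 - 24*C)
Z(-21) + y(46) = (56 + 2*(-21)²) + (-24 - 24*46) = (56 + 2*441) + (-24 - 1104) = (56 + 882) - 1128 = 938 - 1128 = -190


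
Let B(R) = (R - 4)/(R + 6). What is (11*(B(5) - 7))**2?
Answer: 5776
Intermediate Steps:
B(R) = (-4 + R)/(6 + R)
(11*(B(5) - 7))**2 = (11*((-4 + 5)/(6 + 5) - 7))**2 = (11*(1/11 - 7))**2 = (11*(-76/11))**2 = (-76)**2 = 5776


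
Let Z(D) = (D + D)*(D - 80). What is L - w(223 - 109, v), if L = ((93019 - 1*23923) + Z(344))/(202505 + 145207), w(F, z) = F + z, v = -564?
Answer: 6530047/14488 ≈ 450.72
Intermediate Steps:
Z(D) = 2*D*(-80 + D) (Z(D) = (2*D)*(-80 + D) = 2*D*(-80 + D))
L = 10447/14488 (L = ((93019 - 1*23923) + 2*344*(-80 + 344))/(202505 + 145207) = ((93019 - 23923) + 2*344*264)/347712 = (69096 + 181632)*(1/347712) = 250728*(1/347712) = 10447/14488 ≈ 0.72108)
L - w(223 - 109, v) = 10447/14488 - ((223 - 109) - 564) = 10447/14488 - (114 - 564) = 10447/14488 - 1*(-450) = 10447/14488 + 450 = 6530047/14488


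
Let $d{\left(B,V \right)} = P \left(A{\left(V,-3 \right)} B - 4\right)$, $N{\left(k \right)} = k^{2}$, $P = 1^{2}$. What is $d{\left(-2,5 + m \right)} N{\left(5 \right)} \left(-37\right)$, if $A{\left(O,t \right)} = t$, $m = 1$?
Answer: $-1850$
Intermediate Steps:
$P = 1$
$d{\left(B,V \right)} = -4 - 3 B$ ($d{\left(B,V \right)} = 1 \left(- 3 B - 4\right) = 1 \left(-4 - 3 B\right) = -4 - 3 B$)
$d{\left(-2,5 + m \right)} N{\left(5 \right)} \left(-37\right) = \left(-4 - -6\right) 5^{2} \left(-37\right) = \left(-4 + 6\right) 25 \left(-37\right) = 2 \cdot 25 \left(-37\right) = 50 \left(-37\right) = -1850$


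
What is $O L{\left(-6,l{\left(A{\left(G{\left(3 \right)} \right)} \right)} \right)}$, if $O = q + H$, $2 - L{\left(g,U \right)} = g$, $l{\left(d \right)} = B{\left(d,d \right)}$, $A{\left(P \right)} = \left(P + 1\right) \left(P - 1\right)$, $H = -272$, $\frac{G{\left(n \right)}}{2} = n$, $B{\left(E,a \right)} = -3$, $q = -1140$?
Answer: $-11296$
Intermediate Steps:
$G{\left(n \right)} = 2 n$
$A{\left(P \right)} = \left(1 + P\right) \left(-1 + P\right)$
$l{\left(d \right)} = -3$
$L{\left(g,U \right)} = 2 - g$
$O = -1412$ ($O = -1140 - 272 = -1412$)
$O L{\left(-6,l{\left(A{\left(G{\left(3 \right)} \right)} \right)} \right)} = - 1412 \left(2 - -6\right) = - 1412 \left(2 + 6\right) = \left(-1412\right) 8 = -11296$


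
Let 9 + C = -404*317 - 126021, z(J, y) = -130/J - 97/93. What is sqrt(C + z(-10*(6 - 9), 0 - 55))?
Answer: I*sqrt(2197740102)/93 ≈ 504.09*I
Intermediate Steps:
z(J, y) = -97/93 - 130/J (z(J, y) = -130/J - 97*1/93 = -130/J - 97/93 = -97/93 - 130/J)
C = -254098 (C = -9 + (-404*317 - 126021) = -9 + (-128068 - 126021) = -9 - 254089 = -254098)
sqrt(C + z(-10*(6 - 9), 0 - 55)) = sqrt(-254098 + (-97/93 - 130*(-1/(10*(6 - 9))))) = sqrt(-254098 + (-97/93 - 130/((-10*(-3))))) = sqrt(-254098 + (-97/93 - 130/30)) = sqrt(-254098 + (-97/93 - 130*1/30)) = sqrt(-254098 + (-97/93 - 13/3)) = sqrt(-254098 - 500/93) = sqrt(-23631614/93) = I*sqrt(2197740102)/93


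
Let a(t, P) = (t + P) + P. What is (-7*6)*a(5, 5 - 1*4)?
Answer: -294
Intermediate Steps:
a(t, P) = t + 2*P (a(t, P) = (P + t) + P = t + 2*P)
(-7*6)*a(5, 5 - 1*4) = (-7*6)*(5 + 2*(5 - 1*4)) = -42*(5 + 2*(5 - 4)) = -42*(5 + 2*1) = -42*(5 + 2) = -42*7 = -294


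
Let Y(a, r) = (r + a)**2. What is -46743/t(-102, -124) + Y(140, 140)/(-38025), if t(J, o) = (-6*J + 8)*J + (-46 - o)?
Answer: -14108881/10674378 ≈ -1.3218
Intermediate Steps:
Y(a, r) = (a + r)**2
t(J, o) = -46 - o + J*(8 - 6*J) (t(J, o) = (8 - 6*J)*J + (-46 - o) = J*(8 - 6*J) + (-46 - o) = -46 - o + J*(8 - 6*J))
-46743/t(-102, -124) + Y(140, 140)/(-38025) = -46743/(-46 - 1*(-124) - 6*(-102)**2 + 8*(-102)) + (140 + 140)**2/(-38025) = -46743/(-46 + 124 - 6*10404 - 816) + 280**2*(-1/38025) = -46743/(-46 + 124 - 62424 - 816) + 78400*(-1/38025) = -46743/(-63162) - 3136/1521 = -46743*(-1/63162) - 3136/1521 = 15581/21054 - 3136/1521 = -14108881/10674378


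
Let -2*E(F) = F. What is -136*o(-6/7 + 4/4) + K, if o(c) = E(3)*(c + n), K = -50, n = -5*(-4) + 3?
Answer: 32698/7 ≈ 4671.1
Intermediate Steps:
n = 23 (n = 20 + 3 = 23)
E(F) = -F/2
o(c) = -69/2 - 3*c/2 (o(c) = (-½*3)*(c + 23) = -3*(23 + c)/2 = -69/2 - 3*c/2)
-136*o(-6/7 + 4/4) + K = -136*(-69/2 - 3*(-6/7 + 4/4)/2) - 50 = -136*(-69/2 - 3*(-6*⅐ + 4*(¼))/2) - 50 = -136*(-69/2 - 3*(-6/7 + 1)/2) - 50 = -136*(-69/2 - 3/2*⅐) - 50 = -136*(-69/2 - 3/14) - 50 = -136*(-243/7) - 50 = 33048/7 - 50 = 32698/7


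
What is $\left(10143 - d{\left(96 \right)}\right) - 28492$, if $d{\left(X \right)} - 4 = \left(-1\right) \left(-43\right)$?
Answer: $-18396$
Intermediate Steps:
$d{\left(X \right)} = 47$ ($d{\left(X \right)} = 4 - -43 = 4 + 43 = 47$)
$\left(10143 - d{\left(96 \right)}\right) - 28492 = \left(10143 - 47\right) - 28492 = 10096 - 28492 = -18396$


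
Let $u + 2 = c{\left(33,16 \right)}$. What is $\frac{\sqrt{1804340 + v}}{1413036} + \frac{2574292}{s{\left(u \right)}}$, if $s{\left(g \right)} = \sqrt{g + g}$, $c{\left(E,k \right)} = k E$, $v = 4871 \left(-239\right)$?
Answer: $\frac{\sqrt{640171}}{1413036} + \frac{1287146 \sqrt{263}}{263} \approx 79369.0$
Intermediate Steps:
$v = -1164169$
$c{\left(E,k \right)} = E k$
$u = 526$ ($u = -2 + 33 \cdot 16 = -2 + 528 = 526$)
$s{\left(g \right)} = \sqrt{2} \sqrt{g}$ ($s{\left(g \right)} = \sqrt{2 g} = \sqrt{2} \sqrt{g}$)
$\frac{\sqrt{1804340 + v}}{1413036} + \frac{2574292}{s{\left(u \right)}} = \frac{\sqrt{1804340 - 1164169}}{1413036} + \frac{2574292}{\sqrt{2} \sqrt{526}} = \sqrt{640171} \cdot \frac{1}{1413036} + \frac{2574292}{2 \sqrt{263}} = \frac{\sqrt{640171}}{1413036} + 2574292 \frac{\sqrt{263}}{526} = \frac{\sqrt{640171}}{1413036} + \frac{1287146 \sqrt{263}}{263}$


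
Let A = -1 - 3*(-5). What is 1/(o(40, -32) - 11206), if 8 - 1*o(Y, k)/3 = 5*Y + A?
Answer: -1/11824 ≈ -8.4574e-5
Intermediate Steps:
A = 14 (A = -1 + 15 = 14)
o(Y, k) = -18 - 15*Y (o(Y, k) = 24 - 3*(5*Y + 14) = 24 - 3*(14 + 5*Y) = 24 + (-42 - 15*Y) = -18 - 15*Y)
1/(o(40, -32) - 11206) = 1/((-18 - 15*40) - 11206) = 1/((-18 - 600) - 11206) = 1/(-618 - 11206) = 1/(-11824) = -1/11824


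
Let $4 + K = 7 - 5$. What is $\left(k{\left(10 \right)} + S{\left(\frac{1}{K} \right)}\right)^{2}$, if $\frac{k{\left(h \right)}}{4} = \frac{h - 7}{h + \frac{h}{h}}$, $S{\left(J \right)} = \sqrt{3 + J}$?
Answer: $\frac{893}{242} + \frac{12 \sqrt{10}}{11} \approx 7.1398$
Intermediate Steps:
$K = -2$ ($K = -4 + \left(7 - 5\right) = -4 + 2 = -2$)
$k{\left(h \right)} = \frac{4 \left(-7 + h\right)}{1 + h}$ ($k{\left(h \right)} = 4 \frac{h - 7}{h + \frac{h}{h}} = 4 \frac{-7 + h}{h + 1} = 4 \frac{-7 + h}{1 + h} = \frac{4 \left(-7 + h\right)}{1 + h}$)
$\left(k{\left(10 \right)} + S{\left(\frac{1}{K} \right)}\right)^{2} = \left(\frac{4 \left(-7 + 10\right)}{1 + 10} + \sqrt{3 + \frac{1}{-2}}\right)^{2} = \left(4 \cdot \frac{1}{11} \cdot 3 + \sqrt{3 - \frac{1}{2}}\right)^{2} = \left(4 \cdot \frac{1}{11} \cdot 3 + \sqrt{\frac{5}{2}}\right)^{2} = \left(\frac{12}{11} + \frac{\sqrt{10}}{2}\right)^{2}$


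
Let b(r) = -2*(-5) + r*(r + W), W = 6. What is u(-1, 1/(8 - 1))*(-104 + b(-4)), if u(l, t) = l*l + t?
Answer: -816/7 ≈ -116.57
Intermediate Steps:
u(l, t) = t + l² (u(l, t) = l² + t = t + l²)
b(r) = 10 + r*(6 + r) (b(r) = -2*(-5) + r*(r + 6) = 10 + r*(6 + r))
u(-1, 1/(8 - 1))*(-104 + b(-4)) = (1/(8 - 1) + (-1)²)*(-104 + (10 + (-4)² + 6*(-4))) = (1/7 + 1)*(-104 + (10 + 16 - 24)) = (⅐ + 1)*(-104 + 2) = (8/7)*(-102) = -816/7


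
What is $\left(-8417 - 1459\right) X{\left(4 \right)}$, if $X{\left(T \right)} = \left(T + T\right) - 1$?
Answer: $-69132$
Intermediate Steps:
$X{\left(T \right)} = -1 + 2 T$ ($X{\left(T \right)} = 2 T - 1 = -1 + 2 T$)
$\left(-8417 - 1459\right) X{\left(4 \right)} = \left(-8417 - 1459\right) \left(-1 + 2 \cdot 4\right) = - 9876 \left(-1 + 8\right) = \left(-9876\right) 7 = -69132$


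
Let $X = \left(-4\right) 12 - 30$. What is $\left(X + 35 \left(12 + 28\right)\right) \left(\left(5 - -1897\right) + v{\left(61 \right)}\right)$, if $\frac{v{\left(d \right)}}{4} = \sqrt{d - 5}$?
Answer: $2514444 + 10576 \sqrt{14} \approx 2.554 \cdot 10^{6}$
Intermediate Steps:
$X = -78$ ($X = -48 - 30 = -78$)
$v{\left(d \right)} = 4 \sqrt{-5 + d}$ ($v{\left(d \right)} = 4 \sqrt{d - 5} = 4 \sqrt{-5 + d}$)
$\left(X + 35 \left(12 + 28\right)\right) \left(\left(5 - -1897\right) + v{\left(61 \right)}\right) = \left(-78 + 35 \left(12 + 28\right)\right) \left(\left(5 - -1897\right) + 4 \sqrt{-5 + 61}\right) = \left(-78 + 35 \cdot 40\right) \left(\left(5 + 1897\right) + 4 \sqrt{56}\right) = \left(-78 + 1400\right) \left(1902 + 4 \cdot 2 \sqrt{14}\right) = 1322 \left(1902 + 8 \sqrt{14}\right) = 2514444 + 10576 \sqrt{14}$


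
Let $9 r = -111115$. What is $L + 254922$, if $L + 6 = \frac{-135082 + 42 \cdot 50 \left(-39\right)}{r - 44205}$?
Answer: $\frac{64872000099}{254480} \approx 2.5492 \cdot 10^{5}$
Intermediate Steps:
$r = - \frac{111115}{9}$ ($r = \frac{1}{9} \left(-111115\right) = - \frac{111115}{9} \approx -12346.0$)
$L = - \frac{550461}{254480}$ ($L = -6 + \frac{-135082 + 42 \cdot 50 \left(-39\right)}{- \frac{111115}{9} - 44205} = -6 + \frac{-135082 + 2100 \left(-39\right)}{- \frac{508960}{9}} = -6 + \left(-135082 - 81900\right) \left(- \frac{9}{508960}\right) = -6 - - \frac{976419}{254480} = -6 + \frac{976419}{254480} = - \frac{550461}{254480} \approx -2.1631$)
$L + 254922 = - \frac{550461}{254480} + 254922 = \frac{64872000099}{254480}$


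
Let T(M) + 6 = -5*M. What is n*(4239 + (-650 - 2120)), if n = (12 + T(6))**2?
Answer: 846144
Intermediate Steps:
T(M) = -6 - 5*M
n = 576 (n = (12 + (-6 - 5*6))**2 = (12 + (-6 - 30))**2 = (12 - 36)**2 = (-24)**2 = 576)
n*(4239 + (-650 - 2120)) = 576*(4239 + (-650 - 2120)) = 576*(4239 - 2770) = 576*1469 = 846144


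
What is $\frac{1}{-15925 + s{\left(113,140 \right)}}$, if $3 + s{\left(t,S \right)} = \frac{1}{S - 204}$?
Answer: $- \frac{64}{1019393} \approx -6.2782 \cdot 10^{-5}$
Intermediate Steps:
$s{\left(t,S \right)} = -3 + \frac{1}{-204 + S}$ ($s{\left(t,S \right)} = -3 + \frac{1}{S - 204} = -3 + \frac{1}{-204 + S}$)
$\frac{1}{-15925 + s{\left(113,140 \right)}} = \frac{1}{-15925 + \frac{613 - 420}{-204 + 140}} = \frac{1}{-15925 + \frac{613 - 420}{-64}} = \frac{1}{-15925 - \frac{193}{64}} = \frac{1}{- \frac{1019393}{64}} = - \frac{64}{1019393}$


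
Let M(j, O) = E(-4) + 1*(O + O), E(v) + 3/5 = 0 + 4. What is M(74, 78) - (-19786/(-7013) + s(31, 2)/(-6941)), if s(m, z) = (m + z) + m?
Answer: 38111325731/243386165 ≈ 156.59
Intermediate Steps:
s(m, z) = z + 2*m
E(v) = 17/5 (E(v) = -⅗ + (0 + 4) = -⅗ + 4 = 17/5)
M(j, O) = 17/5 + 2*O (M(j, O) = 17/5 + 1*(O + O) = 17/5 + 1*(2*O) = 17/5 + 2*O)
M(74, 78) - (-19786/(-7013) + s(31, 2)/(-6941)) = (17/5 + 2*78) - (-19786/(-7013) + (2 + 2*31)/(-6941)) = (17/5 + 156) - (-19786*(-1/7013) + (2 + 62)*(-1/6941)) = 797/5 - (19786/7013 + 64*(-1/6941)) = 797/5 - (19786/7013 - 64/6941) = 797/5 - 1*136885794/48677233 = 797/5 - 136885794/48677233 = 38111325731/243386165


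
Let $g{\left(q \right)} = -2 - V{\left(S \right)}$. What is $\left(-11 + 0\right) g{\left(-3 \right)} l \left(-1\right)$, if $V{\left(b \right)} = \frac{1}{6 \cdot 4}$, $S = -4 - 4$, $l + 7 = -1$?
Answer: $\frac{539}{3} \approx 179.67$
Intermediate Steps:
$l = -8$ ($l = -7 - 1 = -8$)
$S = -8$
$V{\left(b \right)} = \frac{1}{24}$
$g{\left(q \right)} = - \frac{49}{24}$ ($g{\left(q \right)} = -2 - \frac{1}{24} = - \frac{49}{24}$)
$\left(-11 + 0\right) g{\left(-3 \right)} l \left(-1\right) = \left(-11 + 0\right) \left(- \frac{49 \left(\left(-8\right) \left(-1\right)\right)}{24}\right) = - 11 \left(\left(- \frac{49}{24}\right) 8\right) = \left(-11\right) \left(- \frac{49}{3}\right) = \frac{539}{3}$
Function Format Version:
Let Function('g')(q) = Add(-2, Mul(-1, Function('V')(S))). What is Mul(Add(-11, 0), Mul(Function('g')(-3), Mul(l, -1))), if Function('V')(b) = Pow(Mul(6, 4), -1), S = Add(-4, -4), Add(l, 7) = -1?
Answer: Rational(539, 3) ≈ 179.67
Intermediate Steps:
l = -8 (l = Add(-7, -1) = -8)
S = -8
Function('V')(b) = Rational(1, 24) (Function('V')(b) = Pow(24, -1) = Rational(1, 24))
Function('g')(q) = Rational(-49, 24) (Function('g')(q) = Add(-2, Mul(-1, Rational(1, 24))) = Add(-2, Rational(-1, 24)) = Rational(-49, 24))
Mul(Add(-11, 0), Mul(Function('g')(-3), Mul(l, -1))) = Mul(Add(-11, 0), Mul(Rational(-49, 24), Mul(-8, -1))) = Mul(-11, Mul(Rational(-49, 24), 8)) = Mul(-11, Rational(-49, 3)) = Rational(539, 3)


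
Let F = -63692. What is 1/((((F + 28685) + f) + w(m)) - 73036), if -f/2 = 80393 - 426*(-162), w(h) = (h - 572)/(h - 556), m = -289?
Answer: -845/343789924 ≈ -2.4579e-6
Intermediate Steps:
w(h) = (-572 + h)/(-556 + h)
f = -298810 (f = -2*(80393 - 426*(-162)) = -2*(80393 - 1*(-69012)) = -2*(80393 + 69012) = -2*149405 = -298810)
1/((((F + 28685) + f) + w(m)) - 73036) = 1/((((-63692 + 28685) - 298810) + (-572 - 289)/(-556 - 289)) - 73036) = 1/(((-35007 - 298810) - 861/(-845)) - 73036) = 1/((-333817 - 1/845*(-861)) - 73036) = 1/((-333817 + 861/845) - 73036) = 1/(-282074504/845 - 73036) = 1/(-343789924/845) = -845/343789924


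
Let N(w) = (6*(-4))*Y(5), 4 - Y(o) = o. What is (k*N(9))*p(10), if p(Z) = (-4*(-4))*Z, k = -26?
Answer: -99840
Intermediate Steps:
p(Z) = 16*Z
Y(o) = 4 - o
N(w) = 24 (N(w) = (6*(-4))*(4 - 1*5) = -24*(4 - 5) = -24*(-1) = 24)
(k*N(9))*p(10) = (-26*24)*(16*10) = -624*160 = -99840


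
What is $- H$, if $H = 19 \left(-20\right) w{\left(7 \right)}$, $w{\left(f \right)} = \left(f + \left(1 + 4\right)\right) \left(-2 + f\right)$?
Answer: $22800$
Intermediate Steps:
$w{\left(f \right)} = \left(-2 + f\right) \left(5 + f\right)$ ($w{\left(f \right)} = \left(f + 5\right) \left(-2 + f\right) = \left(5 + f\right) \left(-2 + f\right) = \left(-2 + f\right) \left(5 + f\right)$)
$H = -22800$ ($H = 19 \left(-20\right) \left(-10 + 7^{2} + 3 \cdot 7\right) = - 380 \left(-10 + 49 + 21\right) = \left(-380\right) 60 = -22800$)
$- H = \left(-1\right) \left(-22800\right) = 22800$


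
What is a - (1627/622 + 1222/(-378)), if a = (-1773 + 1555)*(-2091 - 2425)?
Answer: 115734512843/117558 ≈ 9.8449e+5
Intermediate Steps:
a = 984488 (a = -218*(-4516) = 984488)
a - (1627/622 + 1222/(-378)) = 984488 - (1627/622 + 1222/(-378)) = 984488 - (1627*(1/622) + 1222*(-1/378)) = 984488 - (1627/622 - 611/189) = 984488 - 1*(-72539/117558) = 984488 + 72539/117558 = 115734512843/117558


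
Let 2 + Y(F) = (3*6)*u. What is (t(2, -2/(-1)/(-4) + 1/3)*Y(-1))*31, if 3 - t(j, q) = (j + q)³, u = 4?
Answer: -741055/108 ≈ -6861.6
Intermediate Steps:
t(j, q) = 3 - (j + q)³
Y(F) = 70 (Y(F) = -2 + (3*6)*4 = -2 + 18*4 = -2 + 72 = 70)
(t(2, -2/(-1)/(-4) + 1/3)*Y(-1))*31 = ((3 - (2 + (-2/(-1)/(-4) + 1/3))³)*70)*31 = ((3 - (2 + (-2*(-1)*(-¼) + 1*(⅓)))³)*70)*31 = ((3 - (2 + (2*(-¼) + ⅓))³)*70)*31 = ((3 - (2 + (-½ + ⅓))³)*70)*31 = ((3 - (2 - ⅙)³)*70)*31 = ((3 - (11/6)³)*70)*31 = ((3 - 1*1331/216)*70)*31 = ((3 - 1331/216)*70)*31 = -683/216*70*31 = -23905/108*31 = -741055/108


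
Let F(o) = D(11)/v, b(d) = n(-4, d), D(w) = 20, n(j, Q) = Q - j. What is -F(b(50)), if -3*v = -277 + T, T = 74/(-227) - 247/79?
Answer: -89665/419113 ≈ -0.21394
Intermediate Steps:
T = -61915/17933 (T = 74*(-1/227) - 247*1/79 = -74/227 - 247/79 = -61915/17933 ≈ -3.4526)
b(d) = 4 + d (b(d) = d - 1*(-4) = d + 4 = 4 + d)
v = 1676452/17933 (v = -(-277 - 61915/17933)/3 = -1/3*(-5029356/17933) = 1676452/17933 ≈ 93.484)
F(o) = 89665/419113 (F(o) = 20/(1676452/17933) = 20*(17933/1676452) = 89665/419113)
-F(b(50)) = -1*89665/419113 = -89665/419113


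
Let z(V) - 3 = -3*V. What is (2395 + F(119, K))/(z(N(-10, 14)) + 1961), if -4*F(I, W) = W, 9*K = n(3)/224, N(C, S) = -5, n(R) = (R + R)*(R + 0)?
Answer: 1072959/886592 ≈ 1.2102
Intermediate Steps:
n(R) = 2*R² (n(R) = (2*R)*R = 2*R²)
K = 1/112 (K = ((2*3²)/224)/9 = ((2*9)*(1/224))/9 = (18*(1/224))/9 = (⅑)*(9/112) = 1/112 ≈ 0.0089286)
F(I, W) = -W/4
z(V) = 3 - 3*V
(2395 + F(119, K))/(z(N(-10, 14)) + 1961) = (2395 - ¼*1/112)/((3 - 3*(-5)) + 1961) = (2395 - 1/448)/((3 + 15) + 1961) = 1072959/(448*(18 + 1961)) = (1072959/448)/1979 = (1072959/448)*(1/1979) = 1072959/886592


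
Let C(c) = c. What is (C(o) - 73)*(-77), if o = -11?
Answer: 6468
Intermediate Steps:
(C(o) - 73)*(-77) = (-11 - 73)*(-77) = -84*(-77) = 6468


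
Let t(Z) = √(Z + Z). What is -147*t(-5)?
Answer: -147*I*√10 ≈ -464.85*I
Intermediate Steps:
t(Z) = √2*√Z (t(Z) = √(2*Z) = √2*√Z)
-147*t(-5) = -147*√2*√(-5) = -147*√2*I*√5 = -147*I*√10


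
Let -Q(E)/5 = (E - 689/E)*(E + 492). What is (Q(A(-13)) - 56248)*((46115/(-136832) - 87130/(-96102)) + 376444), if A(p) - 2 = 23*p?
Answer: 7077351457566156640913/81364566096 ≈ 8.6983e+10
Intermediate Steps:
A(p) = 2 + 23*p
Q(E) = -5*(492 + E)*(E - 689/E) (Q(E) = -5*(E - 689/E)*(E + 492) = -5*(E - 689/E)*(492 + E) = -5*(492 + E)*(E - 689/E))
(Q(A(-13)) - 56248)*((46115/(-136832) - 87130/(-96102)) + 376444) = ((3445 - 2460*(2 + 23*(-13)) - 5*(2 + 23*(-13))² + 1694940/(2 + 23*(-13))) - 56248)*((46115/(-136832) - 87130/(-96102)) + 376444) = ((3445 - 2460*(2 - 299) - 5*(2 - 299)² + 1694940/(2 - 299)) - 56248)*((46115*(-1/136832) - 87130*(-1/96102)) + 376444) = ((3445 - 2460*(-297) - 5*(-297)² + 1694940/(-297)) - 56248)*((-46115/136832 + 43565/48051) + 376444) = ((3445 + 730620 - 5*88209 + 1694940*(-1/297)) - 56248)*(3745214215/6574914432 + 376444) = ((3445 + 730620 - 441045 - 564980/99) - 56248)*(2475090833654023/6574914432) = (28444000/99 - 56248)*(2475090833654023/6574914432) = (22875448/99)*(2475090833654023/6574914432) = 7077351457566156640913/81364566096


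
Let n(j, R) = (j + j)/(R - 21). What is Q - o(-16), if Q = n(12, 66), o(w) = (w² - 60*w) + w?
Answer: -17992/15 ≈ -1199.5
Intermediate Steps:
n(j, R) = 2*j/(-21 + R) (n(j, R) = (2*j)/(-21 + R) = 2*j/(-21 + R))
o(w) = w² - 59*w
Q = 8/15 (Q = 2*12/(-21 + 66) = 2*12/45 = 2*12*(1/45) = 8/15 ≈ 0.53333)
Q - o(-16) = 8/15 - (-16)*(-59 - 16) = 8/15 - (-16)*(-75) = 8/15 - 1*1200 = 8/15 - 1200 = -17992/15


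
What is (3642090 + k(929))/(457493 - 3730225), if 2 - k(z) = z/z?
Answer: -3642091/3272732 ≈ -1.1129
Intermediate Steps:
k(z) = 1 (k(z) = 2 - z/z = 2 - 1*1 = 2 - 1 = 1)
(3642090 + k(929))/(457493 - 3730225) = (3642090 + 1)/(457493 - 3730225) = 3642091/(-3272732) = 3642091*(-1/3272732) = -3642091/3272732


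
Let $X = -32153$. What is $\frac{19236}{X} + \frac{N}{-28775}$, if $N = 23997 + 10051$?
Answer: $- \frac{1648261244}{925202575} \approx -1.7815$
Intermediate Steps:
$N = 34048$
$\frac{19236}{X} + \frac{N}{-28775} = \frac{19236}{-32153} + \frac{34048}{-28775} = 19236 \left(- \frac{1}{32153}\right) + 34048 \left(- \frac{1}{28775}\right) = - \frac{19236}{32153} - \frac{34048}{28775} = - \frac{1648261244}{925202575}$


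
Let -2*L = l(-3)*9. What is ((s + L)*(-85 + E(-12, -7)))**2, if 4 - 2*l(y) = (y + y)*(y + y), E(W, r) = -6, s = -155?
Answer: 57047809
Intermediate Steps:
l(y) = 2 - 2*y**2 (l(y) = 2 - (y + y)*(y + y)/2 = 2 - 2*y*2*y/2 = 2 - 2*y**2)
L = 72 (L = -(2 - 2*(-3)**2)*9/2 = -(2 - 2*9)*9/2 = -(2 - 18)*9/2 = -(-8)*9 = -1/2*(-144) = 72)
((s + L)*(-85 + E(-12, -7)))**2 = ((-155 + 72)*(-85 - 6))**2 = (-83*(-91))**2 = 7553**2 = 57047809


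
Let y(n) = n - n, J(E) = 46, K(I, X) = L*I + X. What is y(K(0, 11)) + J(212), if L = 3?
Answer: 46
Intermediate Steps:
K(I, X) = X + 3*I (K(I, X) = 3*I + X = X + 3*I)
y(n) = 0
y(K(0, 11)) + J(212) = 0 + 46 = 46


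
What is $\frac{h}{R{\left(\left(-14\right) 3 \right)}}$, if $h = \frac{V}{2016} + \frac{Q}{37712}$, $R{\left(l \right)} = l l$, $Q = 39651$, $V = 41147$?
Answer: $\frac{101979505}{8382019968} \approx 0.012166$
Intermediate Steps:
$R{\left(l \right)} = l^{2}$
$h = \frac{101979505}{4751712}$ ($h = \frac{41147}{2016} + \frac{39651}{37712} = \frac{101979505}{4751712} \approx 21.462$)
$\frac{h}{R{\left(\left(-14\right) 3 \right)}} = \frac{101979505}{4751712 \left(\left(-14\right) 3\right)^{2}} = \frac{101979505}{4751712 \left(-42\right)^{2}} = \frac{101979505}{4751712 \cdot 1764} = \frac{101979505}{4751712} \cdot \frac{1}{1764} = \frac{101979505}{8382019968}$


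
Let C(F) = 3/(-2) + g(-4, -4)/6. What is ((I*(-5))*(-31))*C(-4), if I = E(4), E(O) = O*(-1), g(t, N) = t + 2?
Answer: 3410/3 ≈ 1136.7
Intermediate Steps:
g(t, N) = 2 + t
E(O) = -O
C(F) = -11/6 (C(F) = 3/(-2) + (2 - 4)/6 = 3*(-1/2) - 2*1/6 = -3/2 - 1/3 = -11/6)
I = -4 (I = -1*4 = -4)
((I*(-5))*(-31))*C(-4) = (-4*(-5)*(-31))*(-11/6) = (20*(-31))*(-11/6) = -620*(-11/6) = 3410/3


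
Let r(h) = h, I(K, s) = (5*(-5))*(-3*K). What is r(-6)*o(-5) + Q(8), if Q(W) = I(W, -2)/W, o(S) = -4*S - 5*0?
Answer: -45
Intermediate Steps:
I(K, s) = 75*K (I(K, s) = -(-75)*K = 75*K)
o(S) = -4*S (o(S) = -4*S + 0 = -4*S)
Q(W) = 75 (Q(W) = (75*W)/W = 75)
r(-6)*o(-5) + Q(8) = -(-24)*(-5) + 75 = -6*20 + 75 = -120 + 75 = -45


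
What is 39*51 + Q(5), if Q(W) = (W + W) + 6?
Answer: 2005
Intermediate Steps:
Q(W) = 6 + 2*W (Q(W) = 2*W + 6 = 6 + 2*W)
39*51 + Q(5) = 39*51 + (6 + 2*5) = 1989 + (6 + 10) = 1989 + 16 = 2005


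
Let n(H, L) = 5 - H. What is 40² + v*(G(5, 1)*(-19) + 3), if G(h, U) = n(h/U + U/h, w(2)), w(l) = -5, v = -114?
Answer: 4124/5 ≈ 824.80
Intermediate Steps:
G(h, U) = 5 - U/h - h/U (G(h, U) = 5 - (h/U + U/h) = 5 - (U/h + h/U) = 5 + (-U/h - h/U) = 5 - U/h - h/U)
40² + v*(G(5, 1)*(-19) + 3) = 40² - 114*((5 - 1*1/5 - 1*5/1)*(-19) + 3) = 1600 - 114*((5 - 1*1*⅕ - 1*5*1)*(-19) + 3) = 1600 - 114*((5 - ⅕ - 5)*(-19) + 3) = 1600 - 114*(-⅕*(-19) + 3) = 1600 - 114*(19/5 + 3) = 1600 - 114*34/5 = 1600 - 3876/5 = 4124/5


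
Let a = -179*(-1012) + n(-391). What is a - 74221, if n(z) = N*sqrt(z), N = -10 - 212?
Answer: 106927 - 222*I*sqrt(391) ≈ 1.0693e+5 - 4389.8*I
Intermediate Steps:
N = -222
n(z) = -222*sqrt(z)
a = 181148 - 222*I*sqrt(391) (a = -179*(-1012) - 222*I*sqrt(391) = 181148 - 222*I*sqrt(391) ≈ 1.8115e+5 - 4389.8*I)
a - 74221 = (181148 - 222*I*sqrt(391)) - 74221 = 106927 - 222*I*sqrt(391)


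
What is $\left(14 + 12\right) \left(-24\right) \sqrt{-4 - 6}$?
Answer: $- 624 i \sqrt{10} \approx - 1973.3 i$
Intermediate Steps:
$\left(14 + 12\right) \left(-24\right) \sqrt{-4 - 6} = 26 \left(-24\right) \sqrt{-10} = - 624 i \sqrt{10}$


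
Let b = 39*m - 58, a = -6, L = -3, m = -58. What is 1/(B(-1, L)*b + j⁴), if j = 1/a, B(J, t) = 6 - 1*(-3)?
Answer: -1296/27060479 ≈ -4.7893e-5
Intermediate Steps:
B(J, t) = 9 (B(J, t) = 6 + 3 = 9)
b = -2320 (b = 39*(-58) - 58 = -2262 - 58 = -2320)
j = -⅙ (j = 1/(-6) = -⅙ ≈ -0.16667)
1/(B(-1, L)*b + j⁴) = 1/(9*(-2320) + (-⅙)⁴) = 1/(-20880 + 1/1296) = 1/(-27060479/1296) = -1296/27060479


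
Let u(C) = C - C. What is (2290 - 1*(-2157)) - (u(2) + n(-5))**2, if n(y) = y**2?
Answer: 3822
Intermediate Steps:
u(C) = 0
(2290 - 1*(-2157)) - (u(2) + n(-5))**2 = (2290 - 1*(-2157)) - (0 + (-5)**2)**2 = (2290 + 2157) - (0 + 25)**2 = 4447 - 1*25**2 = 4447 - 1*625 = 4447 - 625 = 3822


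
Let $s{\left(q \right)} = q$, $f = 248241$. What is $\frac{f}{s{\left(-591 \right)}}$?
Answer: $- \frac{82747}{197} \approx -420.04$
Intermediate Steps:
$\frac{f}{s{\left(-591 \right)}} = \frac{248241}{-591} = 248241 \left(- \frac{1}{591}\right) = - \frac{82747}{197}$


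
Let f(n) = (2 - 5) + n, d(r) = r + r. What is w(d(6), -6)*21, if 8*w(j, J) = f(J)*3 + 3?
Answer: -63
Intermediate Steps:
d(r) = 2*r
f(n) = -3 + n
w(j, J) = -¾ + 3*J/8 (w(j, J) = ((-3 + J)*3 + 3)/8 = ((-9 + 3*J) + 3)/8 = (-6 + 3*J)/8 = -¾ + 3*J/8)
w(d(6), -6)*21 = (-¾ + (3/8)*(-6))*21 = (-¾ - 9/4)*21 = -3*21 = -63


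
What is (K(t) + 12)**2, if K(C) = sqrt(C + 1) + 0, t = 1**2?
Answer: (12 + sqrt(2))**2 ≈ 179.94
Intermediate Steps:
t = 1
K(C) = sqrt(1 + C) (K(C) = sqrt(1 + C) + 0 = sqrt(1 + C))
(K(t) + 12)**2 = (sqrt(1 + 1) + 12)**2 = (sqrt(2) + 12)**2 = (12 + sqrt(2))**2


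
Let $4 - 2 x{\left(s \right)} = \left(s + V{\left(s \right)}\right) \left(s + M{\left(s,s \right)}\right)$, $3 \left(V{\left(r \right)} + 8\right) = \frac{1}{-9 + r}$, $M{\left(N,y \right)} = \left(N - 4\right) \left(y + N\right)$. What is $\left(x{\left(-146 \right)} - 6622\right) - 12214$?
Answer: $\frac{1554295487}{465} \approx 3.3426 \cdot 10^{6}$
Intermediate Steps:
$M{\left(N,y \right)} = \left(-4 + N\right) \left(N + y\right)$
$V{\left(r \right)} = -8 + \frac{1}{3 \left(-9 + r\right)}$
$x{\left(s \right)} = 2 - \frac{\left(s + \frac{217 - 24 s}{3 \left(-9 + s\right)}\right) \left(- 7 s + 2 s^{2}\right)}{2}$ ($x{\left(s \right)} = 2 - \frac{\left(s + \frac{217 - 24 s}{3 \left(-9 + s\right)}\right) \left(s + \left(s^{2} - 4 s - 4 s + s s\right)\right)}{2} = 2 - \frac{\left(s + \frac{217 - 24 s}{3 \left(-9 + s\right)}\right) \left(s + \left(s^{2} - 4 s - 4 s + s^{2}\right)\right)}{2} = 2 - \frac{\left(s + \frac{217 - 24 s}{3 \left(-9 + s\right)}\right) \left(s + \left(- 8 s + 2 s^{2}\right)\right)}{2} = 2 - \frac{\left(s + \frac{217 - 24 s}{3 \left(-9 + s\right)}\right) \left(- 7 s + 2 s^{2}\right)}{2}$)
$\left(x{\left(-146 \right)} - 6622\right) - 12214 = \left(\frac{-108 - 791 \left(-146\right)^{2} - 6 \left(-146\right)^{4} + 123 \left(-146\right)^{3} + 1531 \left(-146\right)}{6 \left(-9 - 146\right)} - 6622\right) - 12214 = \left(\frac{-108 - 16860956 - 2726231136 + 123 \left(-3112136\right) - 223526}{6 \left(-155\right)} - 6622\right) - 12214 = \left(\frac{1}{6} \left(- \frac{1}{155}\right) \left(-108 - 16860956 - 2726231136 - 382792728 - 223526\right) - 6622\right) - 12214 = \left(\frac{1}{6} \left(- \frac{1}{155}\right) \left(-3126108454\right) - 6622\right) - 12214 = \left(\frac{1563054227}{465} - 6622\right) - 12214 = \frac{1559974997}{465} - 12214 = \frac{1554295487}{465}$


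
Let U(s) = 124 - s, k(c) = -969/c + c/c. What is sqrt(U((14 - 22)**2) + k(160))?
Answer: sqrt(87910)/40 ≈ 7.4124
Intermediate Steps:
k(c) = 1 - 969/c (k(c) = -969/c + 1 = 1 - 969/c)
sqrt(U((14 - 22)**2) + k(160)) = sqrt((124 - (14 - 22)**2) + (-969 + 160)/160) = sqrt((124 - 1*(-8)**2) + (1/160)*(-809)) = sqrt((124 - 1*64) - 809/160) = sqrt((124 - 64) - 809/160) = sqrt(60 - 809/160) = sqrt(8791/160) = sqrt(87910)/40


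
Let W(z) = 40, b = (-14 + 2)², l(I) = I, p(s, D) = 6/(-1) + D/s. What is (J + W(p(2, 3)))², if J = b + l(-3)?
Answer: 32761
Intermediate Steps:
p(s, D) = -6 + D/s (p(s, D) = 6*(-1) + D/s = -6 + D/s)
b = 144 (b = (-12)² = 144)
J = 141 (J = 144 - 3 = 141)
(J + W(p(2, 3)))² = (141 + 40)² = 181² = 32761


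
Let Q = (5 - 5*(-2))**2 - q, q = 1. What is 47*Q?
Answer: 10528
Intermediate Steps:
Q = 224 (Q = (5 - 5*(-2))**2 - 1*1 = (5 + 10)**2 - 1 = 15**2 - 1 = 225 - 1 = 224)
47*Q = 47*224 = 10528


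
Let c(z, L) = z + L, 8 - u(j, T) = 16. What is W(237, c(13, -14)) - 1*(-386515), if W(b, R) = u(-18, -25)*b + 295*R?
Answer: 384324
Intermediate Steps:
u(j, T) = -8 (u(j, T) = 8 - 1*16 = 8 - 16 = -8)
c(z, L) = L + z
W(b, R) = -8*b + 295*R
W(237, c(13, -14)) - 1*(-386515) = (-8*237 + 295*(-14 + 13)) - 1*(-386515) = (-1896 + 295*(-1)) + 386515 = (-1896 - 295) + 386515 = -2191 + 386515 = 384324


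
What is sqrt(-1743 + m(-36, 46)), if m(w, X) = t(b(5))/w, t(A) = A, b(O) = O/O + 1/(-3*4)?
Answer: I*sqrt(2258961)/36 ≈ 41.75*I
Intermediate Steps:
b(O) = 11/12 (b(O) = 1 - 1/3*1/4 = 1 - 1/12 = 11/12)
m(w, X) = 11/(12*w)
sqrt(-1743 + m(-36, 46)) = sqrt(-1743 + (11/12)/(-36)) = sqrt(-1743 + (11/12)*(-1/36)) = sqrt(-1743 - 11/432) = sqrt(-752987/432) = I*sqrt(2258961)/36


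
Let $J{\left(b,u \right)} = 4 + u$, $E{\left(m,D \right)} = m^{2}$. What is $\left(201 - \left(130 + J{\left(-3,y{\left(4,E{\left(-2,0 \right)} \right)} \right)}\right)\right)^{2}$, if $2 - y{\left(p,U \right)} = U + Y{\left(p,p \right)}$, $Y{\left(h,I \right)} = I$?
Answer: $5329$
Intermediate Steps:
$y{\left(p,U \right)} = 2 - U - p$ ($y{\left(p,U \right)} = 2 - \left(U + p\right) = 2 - U - p$)
$\left(201 - \left(130 + J{\left(-3,y{\left(4,E{\left(-2,0 \right)} \right)} \right)}\right)\right)^{2} = \left(201 - \left(136 - 4 - 4\right)\right)^{2} = \left(201 - \left(132 - 4\right)\right)^{2} = \left(201 - 128\right)^{2} = 73^{2} = 5329$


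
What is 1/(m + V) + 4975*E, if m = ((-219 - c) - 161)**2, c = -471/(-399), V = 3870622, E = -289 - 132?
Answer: -148786515729204636/71037618367 ≈ -2.0945e+6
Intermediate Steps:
E = -421
c = 157/133 (c = -471*(-1/399) = 157/133 ≈ 1.1805)
m = 2570185809/17689 (m = ((-219 - 1*157/133) - 161)**2 = ((-219 - 157/133) - 161)**2 = (-29284/133 - 161)**2 = (-50697/133)**2 = 2570185809/17689 ≈ 1.4530e+5)
1/(m + V) + 4975*E = 1/(2570185809/17689 + 3870622) + 4975*(-421) = 1/(71037618367/17689) - 2094475 = 17689/71037618367 - 2094475 = -148786515729204636/71037618367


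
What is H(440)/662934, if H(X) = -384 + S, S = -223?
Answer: -607/662934 ≈ -0.00091563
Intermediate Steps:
H(X) = -607 (H(X) = -384 - 223 = -607)
H(440)/662934 = -607/662934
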